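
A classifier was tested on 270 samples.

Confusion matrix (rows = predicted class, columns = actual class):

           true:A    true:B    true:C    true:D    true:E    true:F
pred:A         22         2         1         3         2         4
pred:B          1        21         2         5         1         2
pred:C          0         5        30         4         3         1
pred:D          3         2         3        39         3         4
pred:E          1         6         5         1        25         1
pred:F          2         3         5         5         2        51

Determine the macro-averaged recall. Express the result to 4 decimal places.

0.6896

Per-class recall (TP/(TP+FN)):
  A: TP=22, FN=1+0+3+1+2=7 → 22/29 = 0.75862
  B: TP=21, FN=2+5+2+6+3=18 → 21/39 = 0.53846
  C: TP=30, FN=1+2+3+5+5=16 → 30/46 = 0.65217
  D: TP=39, FN=3+5+4+1+5=18 → 39/57 = 0.68421
  E: TP=25, FN=2+1+3+3+2=11 → 25/36 = 0.69444
  F: TP=51, FN=4+2+1+4+1=12 → 51/63 = 0.80952
Macro-recall = mean = (0.75862 + 0.53846 + 0.65217 + 0.68421 + 0.69444 + 0.80952) / 6 = 0.6896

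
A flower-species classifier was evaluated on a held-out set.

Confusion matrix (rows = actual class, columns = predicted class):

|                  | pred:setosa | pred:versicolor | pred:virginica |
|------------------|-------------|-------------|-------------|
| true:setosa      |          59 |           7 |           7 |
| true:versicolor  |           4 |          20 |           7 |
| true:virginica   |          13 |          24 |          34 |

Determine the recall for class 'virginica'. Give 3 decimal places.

0.479

Take TP from the diagonal, FP from the rest of the 'virginica' prediction marginal, FN from the rest of the 'virginica' actual marginal.
recall = TP/(TP+FN).
virginica: TP=34, FN=13+24=37 → 34/71 = 0.4789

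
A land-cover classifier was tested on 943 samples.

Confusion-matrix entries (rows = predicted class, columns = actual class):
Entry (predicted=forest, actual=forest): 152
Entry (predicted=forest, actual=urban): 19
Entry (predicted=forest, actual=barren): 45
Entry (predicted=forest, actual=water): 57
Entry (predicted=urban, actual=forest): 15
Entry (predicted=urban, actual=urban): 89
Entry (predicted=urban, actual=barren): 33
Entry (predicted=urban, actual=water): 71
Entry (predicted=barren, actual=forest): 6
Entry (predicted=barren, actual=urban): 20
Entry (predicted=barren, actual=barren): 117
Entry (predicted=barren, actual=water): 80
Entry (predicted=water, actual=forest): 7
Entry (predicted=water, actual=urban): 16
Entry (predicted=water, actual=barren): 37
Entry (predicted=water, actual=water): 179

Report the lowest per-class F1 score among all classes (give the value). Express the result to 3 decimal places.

Per-class F1 score (2·TP/(2·TP+FP+FN)):
  forest: TP=152, FP=19+45+57=121, FN=15+6+7=28 → 304/453 = 0.6711
  urban: TP=89, FP=15+33+71=119, FN=19+20+16=55 → 178/352 = 0.5057
  barren: TP=117, FP=6+20+80=106, FN=45+33+37=115 → 234/455 = 0.5143
  water: TP=179, FP=7+16+37=60, FN=57+71+80=208 → 358/626 = 0.5719
Lowest is class 'urban' with F1 score = 0.506.

0.506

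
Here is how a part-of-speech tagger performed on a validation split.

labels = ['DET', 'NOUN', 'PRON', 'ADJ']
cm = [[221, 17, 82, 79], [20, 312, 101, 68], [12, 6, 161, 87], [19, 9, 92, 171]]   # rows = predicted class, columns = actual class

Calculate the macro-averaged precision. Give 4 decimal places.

Per-class precision (TP/(TP+FP)):
  DET: TP=221, FP=17+82+79=178 → 221/399 = 0.55388
  NOUN: TP=312, FP=20+101+68=189 → 312/501 = 0.62275
  PRON: TP=161, FP=12+6+87=105 → 161/266 = 0.60526
  ADJ: TP=171, FP=19+9+92=120 → 171/291 = 0.58763
Macro-precision = mean = (0.55388 + 0.62275 + 0.60526 + 0.58763) / 4 = 0.5924

0.5924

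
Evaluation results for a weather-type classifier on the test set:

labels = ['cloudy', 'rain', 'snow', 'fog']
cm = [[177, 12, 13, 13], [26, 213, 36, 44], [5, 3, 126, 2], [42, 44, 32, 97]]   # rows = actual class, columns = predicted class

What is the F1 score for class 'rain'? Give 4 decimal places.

0.7208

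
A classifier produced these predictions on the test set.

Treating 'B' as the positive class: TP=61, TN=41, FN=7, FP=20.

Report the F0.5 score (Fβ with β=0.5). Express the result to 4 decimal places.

Fβ = (1+β²)·TP / ((1+β²)·TP + β²·FN + FP), with β²=1/4
= 1.25·61 / (1.25·61 + 0.25·7 + 20) = 0.7781

0.7781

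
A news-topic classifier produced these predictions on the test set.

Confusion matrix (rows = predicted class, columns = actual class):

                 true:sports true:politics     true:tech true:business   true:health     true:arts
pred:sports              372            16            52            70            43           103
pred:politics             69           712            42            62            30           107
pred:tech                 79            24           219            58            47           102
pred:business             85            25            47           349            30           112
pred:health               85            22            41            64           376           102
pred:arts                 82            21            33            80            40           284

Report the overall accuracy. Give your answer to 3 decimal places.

0.566

Accuracy = trace / total = (372+712+219+349+376+284=2312) / 4085 = 2312/4085 = 0.566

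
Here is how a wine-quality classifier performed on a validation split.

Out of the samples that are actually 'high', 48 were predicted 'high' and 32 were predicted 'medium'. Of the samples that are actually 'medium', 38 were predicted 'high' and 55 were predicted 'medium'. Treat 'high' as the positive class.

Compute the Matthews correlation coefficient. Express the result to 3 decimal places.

MCC = (TP·TN − FP·FN) / √((TP+FP)(TP+FN)(TN+FP)(TN+FN))
Numerator = 48·55 − 38·32 = 1424
Denominator = √(86·80·93·87) = √55666080 = 7460.9704
MCC = 1424 / 7460.9704 = 0.191

0.191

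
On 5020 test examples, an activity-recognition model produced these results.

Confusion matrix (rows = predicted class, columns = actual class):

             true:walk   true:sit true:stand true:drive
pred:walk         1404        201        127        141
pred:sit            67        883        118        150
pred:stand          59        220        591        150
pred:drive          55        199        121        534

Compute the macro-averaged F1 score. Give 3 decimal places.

0.656

Per-class F1 score (2·TP/(2·TP+FP+FN)):
  walk: TP=1404, FP=201+127+141=469, FN=67+59+55=181 → 2808/3458 = 0.8120
  sit: TP=883, FP=67+118+150=335, FN=201+220+199=620 → 1766/2721 = 0.6490
  stand: TP=591, FP=59+220+150=429, FN=127+118+121=366 → 1182/1977 = 0.5979
  drive: TP=534, FP=55+199+121=375, FN=141+150+150=441 → 1068/1884 = 0.5669
Macro-F1 score = mean = (0.8120 + 0.6490 + 0.5979 + 0.5669) / 4 = 0.656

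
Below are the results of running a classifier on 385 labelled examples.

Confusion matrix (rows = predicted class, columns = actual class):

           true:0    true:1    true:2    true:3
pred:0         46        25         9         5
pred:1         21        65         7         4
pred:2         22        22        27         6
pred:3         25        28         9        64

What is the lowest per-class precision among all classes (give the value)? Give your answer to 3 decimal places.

Per-class precision (TP/(TP+FP)):
  0: TP=46, FP=25+9+5=39 → 46/85 = 0.5412
  1: TP=65, FP=21+7+4=32 → 65/97 = 0.6701
  2: TP=27, FP=22+22+6=50 → 27/77 = 0.3506
  3: TP=64, FP=25+28+9=62 → 64/126 = 0.5079
Lowest is class '2' with precision = 0.351.

0.351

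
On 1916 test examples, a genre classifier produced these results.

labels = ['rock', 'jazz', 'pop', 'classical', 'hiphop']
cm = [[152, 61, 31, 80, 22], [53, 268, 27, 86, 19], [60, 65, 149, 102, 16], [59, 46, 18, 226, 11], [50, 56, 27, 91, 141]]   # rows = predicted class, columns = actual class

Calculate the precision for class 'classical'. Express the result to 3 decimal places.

0.628

One-vs-rest for 'classical': TP = diagonal; FP = other classes predicted 'classical'; FN = 'classical' predicted as other.
precision = TP/(TP+FP).
classical: TP=226, FP=59+46+18+11=134 → 226/360 = 0.6278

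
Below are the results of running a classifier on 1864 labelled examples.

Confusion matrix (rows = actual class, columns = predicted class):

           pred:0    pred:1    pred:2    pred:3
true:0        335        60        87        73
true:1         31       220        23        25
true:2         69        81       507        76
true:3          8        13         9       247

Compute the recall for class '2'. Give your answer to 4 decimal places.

0.6917

Take TP from the diagonal, FP from the rest of the '2' prediction marginal, FN from the rest of the '2' actual marginal.
recall = TP/(TP+FN).
2: TP=507, FN=69+81+76=226 → 507/733 = 0.69168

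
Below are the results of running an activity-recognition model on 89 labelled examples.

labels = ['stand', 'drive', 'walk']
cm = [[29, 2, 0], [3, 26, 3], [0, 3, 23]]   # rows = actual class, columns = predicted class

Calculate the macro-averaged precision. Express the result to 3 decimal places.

Per-class precision (TP/(TP+FP)):
  stand: TP=29, FP=3+0=3 → 29/32 = 0.9063
  drive: TP=26, FP=2+3=5 → 26/31 = 0.8387
  walk: TP=23, FP=0+3=3 → 23/26 = 0.8846
Macro-precision = mean = (0.9063 + 0.8387 + 0.8846) / 3 = 0.877

0.877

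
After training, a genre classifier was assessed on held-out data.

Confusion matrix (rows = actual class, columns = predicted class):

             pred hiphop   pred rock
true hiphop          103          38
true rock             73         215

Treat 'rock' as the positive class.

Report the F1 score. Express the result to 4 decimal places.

Precision = TP/(TP+FP) = 215/253 = 0.8498
Recall = TP/(TP+FN) = 215/288 = 0.7465
F1 = 2·TP/(2·TP+FP+FN) = 430/541 = 0.7948

0.7948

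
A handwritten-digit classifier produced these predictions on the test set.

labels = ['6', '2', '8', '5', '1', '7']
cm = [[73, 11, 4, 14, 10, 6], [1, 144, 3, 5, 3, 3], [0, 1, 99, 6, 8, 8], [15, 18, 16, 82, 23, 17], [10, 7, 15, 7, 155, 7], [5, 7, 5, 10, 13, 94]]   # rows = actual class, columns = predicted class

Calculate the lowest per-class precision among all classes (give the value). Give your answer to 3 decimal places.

Per-class precision (TP/(TP+FP)):
  6: TP=73, FP=1+0+15+10+5=31 → 73/104 = 0.7019
  2: TP=144, FP=11+1+18+7+7=44 → 144/188 = 0.7660
  8: TP=99, FP=4+3+16+15+5=43 → 99/142 = 0.6972
  5: TP=82, FP=14+5+6+7+10=42 → 82/124 = 0.6613
  1: TP=155, FP=10+3+8+23+13=57 → 155/212 = 0.7311
  7: TP=94, FP=6+3+8+17+7=41 → 94/135 = 0.6963
Lowest is class '5' with precision = 0.661.

0.661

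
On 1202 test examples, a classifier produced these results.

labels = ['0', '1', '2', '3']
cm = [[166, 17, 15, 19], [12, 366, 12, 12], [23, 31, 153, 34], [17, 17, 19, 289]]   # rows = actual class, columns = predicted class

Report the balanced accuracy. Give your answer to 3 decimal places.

0.789

Balanced accuracy = mean of per-class recall.
  0: recall = 166/217 = 0.7650
  1: recall = 366/402 = 0.9104
  2: recall = 153/241 = 0.6349
  3: recall = 289/342 = 0.8450
Mean = (0.7650 + 0.9104 + 0.6349 + 0.8450) / 4 = 0.789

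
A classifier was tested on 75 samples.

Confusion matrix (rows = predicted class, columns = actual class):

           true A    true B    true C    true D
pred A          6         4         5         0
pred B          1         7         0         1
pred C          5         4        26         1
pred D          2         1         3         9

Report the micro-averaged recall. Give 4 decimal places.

Micro-averaging pools counts across classes: ΣTP=48, ΣFP=27, ΣFN=27.
Micro-recall = TP/(TP+FN) on pooled counts = 0.6400 (equals overall accuracy in single-label multiclass).

0.6400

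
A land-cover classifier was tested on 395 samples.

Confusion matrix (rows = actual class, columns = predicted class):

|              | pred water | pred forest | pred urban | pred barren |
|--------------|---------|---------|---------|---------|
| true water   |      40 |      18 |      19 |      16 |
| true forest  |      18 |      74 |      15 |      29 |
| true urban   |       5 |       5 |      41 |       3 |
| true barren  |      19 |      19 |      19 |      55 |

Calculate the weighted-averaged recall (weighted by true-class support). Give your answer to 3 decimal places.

Per-class recall (TP/(TP+FN)):
  water: TP=40, FN=18+19+16=53 → 40/93 = 0.4301
  forest: TP=74, FN=18+15+29=62 → 74/136 = 0.5441
  urban: TP=41, FN=5+5+3=13 → 41/54 = 0.7593
  barren: TP=55, FN=19+19+19=57 → 55/112 = 0.4911
Weighted-recall = Σ (supportᵢ/N)·recallᵢ with N=395: (93/395)·0.4301 + (136/395)·0.5441 + (54/395)·0.7593 + (112/395)·0.4911 = 0.532

0.532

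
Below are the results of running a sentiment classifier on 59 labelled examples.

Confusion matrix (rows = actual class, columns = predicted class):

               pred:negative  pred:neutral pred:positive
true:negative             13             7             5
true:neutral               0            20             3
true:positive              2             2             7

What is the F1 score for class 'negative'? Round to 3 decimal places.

0.650

F1 score = 2·TP/(2·TP+FP+FN).
negative: TP=13, FP=0+2=2, FN=7+5=12 → 26/40 = 0.6500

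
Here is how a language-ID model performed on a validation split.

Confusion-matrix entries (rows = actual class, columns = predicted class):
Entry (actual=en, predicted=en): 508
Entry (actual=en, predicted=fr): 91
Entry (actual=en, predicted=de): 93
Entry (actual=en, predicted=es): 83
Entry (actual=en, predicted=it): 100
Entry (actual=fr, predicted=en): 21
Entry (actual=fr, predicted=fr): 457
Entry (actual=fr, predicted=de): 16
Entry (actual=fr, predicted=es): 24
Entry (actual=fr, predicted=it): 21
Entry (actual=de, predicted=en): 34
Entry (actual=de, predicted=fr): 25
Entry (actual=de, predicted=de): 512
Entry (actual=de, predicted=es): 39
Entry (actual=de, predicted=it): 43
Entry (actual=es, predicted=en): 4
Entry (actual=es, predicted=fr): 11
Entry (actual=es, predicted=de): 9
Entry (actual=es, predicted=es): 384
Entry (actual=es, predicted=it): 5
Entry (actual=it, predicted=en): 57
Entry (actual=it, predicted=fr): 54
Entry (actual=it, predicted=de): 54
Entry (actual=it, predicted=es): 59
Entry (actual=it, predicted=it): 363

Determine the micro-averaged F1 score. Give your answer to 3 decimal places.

Micro-averaging pools counts across classes: ΣTP=2224, ΣFP=843, ΣFN=843.
Micro-F1 score = 2·TP/(2·TP+FP+FN) on pooled counts = 0.725 (equals overall accuracy in single-label multiclass).

0.725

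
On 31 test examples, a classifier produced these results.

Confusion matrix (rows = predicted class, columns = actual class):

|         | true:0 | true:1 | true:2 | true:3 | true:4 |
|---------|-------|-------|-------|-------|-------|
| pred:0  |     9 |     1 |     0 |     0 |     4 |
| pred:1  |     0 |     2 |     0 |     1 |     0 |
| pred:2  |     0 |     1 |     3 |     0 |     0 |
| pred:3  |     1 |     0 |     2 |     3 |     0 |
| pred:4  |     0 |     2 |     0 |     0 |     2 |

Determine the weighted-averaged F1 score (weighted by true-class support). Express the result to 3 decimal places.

0.590

Per-class F1 score (2·TP/(2·TP+FP+FN)):
  0: TP=9, FP=1+0+0+4=5, FN=0+0+1+0=1 → 18/24 = 0.7500
  1: TP=2, FP=0+0+1+0=1, FN=1+1+0+2=4 → 4/9 = 0.4444
  2: TP=3, FP=0+1+0+0=1, FN=0+0+2+0=2 → 6/9 = 0.6667
  3: TP=3, FP=1+0+2+0=3, FN=0+1+0+0=1 → 6/10 = 0.6000
  4: TP=2, FP=0+2+0+0=2, FN=4+0+0+0=4 → 4/10 = 0.4000
Weighted-F1 score = Σ (supportᵢ/N)·F1 scoreᵢ with N=31: (10/31)·0.7500 + (6/31)·0.4444 + (5/31)·0.6667 + (4/31)·0.6000 + (6/31)·0.4000 = 0.590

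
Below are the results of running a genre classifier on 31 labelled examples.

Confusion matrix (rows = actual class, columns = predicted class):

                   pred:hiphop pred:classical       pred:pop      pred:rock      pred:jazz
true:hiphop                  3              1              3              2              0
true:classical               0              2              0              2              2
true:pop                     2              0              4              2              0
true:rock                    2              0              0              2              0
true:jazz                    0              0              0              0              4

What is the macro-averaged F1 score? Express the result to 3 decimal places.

0.497

Per-class F1 score (2·TP/(2·TP+FP+FN)):
  hiphop: TP=3, FP=0+2+2+0=4, FN=1+3+2+0=6 → 6/16 = 0.3750
  classical: TP=2, FP=1+0+0+0=1, FN=0+0+2+2=4 → 4/9 = 0.4444
  pop: TP=4, FP=3+0+0+0=3, FN=2+0+2+0=4 → 8/15 = 0.5333
  rock: TP=2, FP=2+2+2+0=6, FN=2+0+0+0=2 → 4/12 = 0.3333
  jazz: TP=4, FP=0+2+0+0=2, FN=0+0+0+0=0 → 8/10 = 0.8000
Macro-F1 score = mean = (0.3750 + 0.4444 + 0.5333 + 0.3333 + 0.8000) / 5 = 0.497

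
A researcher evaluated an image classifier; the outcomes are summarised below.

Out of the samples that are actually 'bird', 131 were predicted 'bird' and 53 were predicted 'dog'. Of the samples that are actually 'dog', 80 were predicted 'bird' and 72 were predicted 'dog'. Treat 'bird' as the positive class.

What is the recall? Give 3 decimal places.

0.712

Recall = TP/(TP+FN) = 131/(131+53) = 131/184 = 0.712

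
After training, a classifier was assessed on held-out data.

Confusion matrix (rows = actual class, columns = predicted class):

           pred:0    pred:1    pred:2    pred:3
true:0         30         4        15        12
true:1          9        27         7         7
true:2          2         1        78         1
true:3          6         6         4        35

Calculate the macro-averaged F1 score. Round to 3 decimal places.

Per-class F1 score (2·TP/(2·TP+FP+FN)):
  0: TP=30, FP=9+2+6=17, FN=4+15+12=31 → 60/108 = 0.5556
  1: TP=27, FP=4+1+6=11, FN=9+7+7=23 → 54/88 = 0.6136
  2: TP=78, FP=15+7+4=26, FN=2+1+1=4 → 156/186 = 0.8387
  3: TP=35, FP=12+7+1=20, FN=6+6+4=16 → 70/106 = 0.6604
Macro-F1 score = mean = (0.5556 + 0.6136 + 0.8387 + 0.6604) / 4 = 0.667

0.667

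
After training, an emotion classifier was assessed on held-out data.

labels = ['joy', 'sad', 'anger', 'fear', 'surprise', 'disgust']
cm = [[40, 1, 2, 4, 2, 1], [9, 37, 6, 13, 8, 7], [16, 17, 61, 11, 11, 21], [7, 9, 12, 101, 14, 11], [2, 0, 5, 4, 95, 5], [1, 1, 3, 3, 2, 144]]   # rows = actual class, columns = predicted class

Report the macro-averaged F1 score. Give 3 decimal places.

0.668

Per-class F1 score (2·TP/(2·TP+FP+FN)):
  joy: TP=40, FP=9+16+7+2+1=35, FN=1+2+4+2+1=10 → 80/125 = 0.6400
  sad: TP=37, FP=1+17+9+0+1=28, FN=9+6+13+8+7=43 → 74/145 = 0.5103
  anger: TP=61, FP=2+6+12+5+3=28, FN=16+17+11+11+21=76 → 122/226 = 0.5398
  fear: TP=101, FP=4+13+11+4+3=35, FN=7+9+12+14+11=53 → 202/290 = 0.6966
  surprise: TP=95, FP=2+8+11+14+2=37, FN=2+0+5+4+5=16 → 190/243 = 0.7819
  disgust: TP=144, FP=1+7+21+11+5=45, FN=1+1+3+3+2=10 → 288/343 = 0.8397
Macro-F1 score = mean = (0.6400 + 0.5103 + 0.5398 + 0.6966 + 0.7819 + 0.8397) / 6 = 0.668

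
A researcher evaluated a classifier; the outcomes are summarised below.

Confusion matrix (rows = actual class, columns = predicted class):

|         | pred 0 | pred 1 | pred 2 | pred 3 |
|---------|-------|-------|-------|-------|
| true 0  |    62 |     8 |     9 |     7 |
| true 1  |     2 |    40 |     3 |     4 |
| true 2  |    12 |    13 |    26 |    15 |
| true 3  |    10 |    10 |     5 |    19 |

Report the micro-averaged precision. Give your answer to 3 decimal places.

Micro-averaging pools counts across classes: ΣTP=147, ΣFP=98, ΣFN=98.
Micro-precision = TP/(TP+FP) on pooled counts = 0.600 (equals overall accuracy in single-label multiclass).

0.600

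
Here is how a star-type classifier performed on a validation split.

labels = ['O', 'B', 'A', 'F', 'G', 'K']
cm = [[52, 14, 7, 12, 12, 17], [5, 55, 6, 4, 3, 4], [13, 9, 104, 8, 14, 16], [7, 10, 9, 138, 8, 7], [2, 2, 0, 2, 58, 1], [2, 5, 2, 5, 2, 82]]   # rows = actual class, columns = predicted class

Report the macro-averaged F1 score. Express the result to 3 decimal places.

Per-class F1 score (2·TP/(2·TP+FP+FN)):
  O: TP=52, FP=5+13+7+2+2=29, FN=14+7+12+12+17=62 → 104/195 = 0.5333
  B: TP=55, FP=14+9+10+2+5=40, FN=5+6+4+3+4=22 → 110/172 = 0.6395
  A: TP=104, FP=7+6+9+0+2=24, FN=13+9+8+14+16=60 → 208/292 = 0.7123
  F: TP=138, FP=12+4+8+2+5=31, FN=7+10+9+8+7=41 → 276/348 = 0.7931
  G: TP=58, FP=12+3+14+8+2=39, FN=2+2+0+2+1=7 → 116/162 = 0.7160
  K: TP=82, FP=17+4+16+7+1=45, FN=2+5+2+5+2=16 → 164/225 = 0.7289
Macro-F1 score = mean = (0.5333 + 0.6395 + 0.7123 + 0.7931 + 0.7160 + 0.7289) / 6 = 0.687

0.687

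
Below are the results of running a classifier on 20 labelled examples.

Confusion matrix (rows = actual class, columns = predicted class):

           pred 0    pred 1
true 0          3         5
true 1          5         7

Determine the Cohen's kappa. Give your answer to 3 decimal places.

-0.042

Observed agreement pₒ = trace/N = 10/20 = 0.5000
Expected agreement pₑ = Σ (rowᵢ·colᵢ)/N² = (8·8 + 12·12)/20² = 0.5200
κ = (pₒ − pₑ)/(1 − pₑ) = (0.5000 − 0.5200)/(1 − 0.5200) = -0.042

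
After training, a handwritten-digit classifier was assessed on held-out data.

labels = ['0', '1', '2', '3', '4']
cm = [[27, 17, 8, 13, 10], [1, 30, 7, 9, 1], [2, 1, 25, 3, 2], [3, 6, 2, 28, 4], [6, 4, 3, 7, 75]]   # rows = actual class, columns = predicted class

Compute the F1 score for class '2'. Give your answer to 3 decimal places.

0.641

F1 score = 2·TP/(2·TP+FP+FN).
2: TP=25, FP=8+7+2+3=20, FN=2+1+3+2=8 → 50/78 = 0.6410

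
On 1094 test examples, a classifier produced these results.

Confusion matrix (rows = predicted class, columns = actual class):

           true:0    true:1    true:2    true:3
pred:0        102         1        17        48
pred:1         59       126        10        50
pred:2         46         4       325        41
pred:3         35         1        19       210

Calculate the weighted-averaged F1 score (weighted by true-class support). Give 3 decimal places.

Per-class F1 score (2·TP/(2·TP+FP+FN)):
  0: TP=102, FP=1+17+48=66, FN=59+46+35=140 → 204/410 = 0.4976
  1: TP=126, FP=59+10+50=119, FN=1+4+1=6 → 252/377 = 0.6684
  2: TP=325, FP=46+4+41=91, FN=17+10+19=46 → 650/787 = 0.8259
  3: TP=210, FP=35+1+19=55, FN=48+50+41=139 → 420/614 = 0.6840
Weighted-F1 score = Σ (supportᵢ/N)·F1 scoreᵢ with N=1094: (242/1094)·0.4976 + (132/1094)·0.6684 + (371/1094)·0.8259 + (349/1094)·0.6840 = 0.689

0.689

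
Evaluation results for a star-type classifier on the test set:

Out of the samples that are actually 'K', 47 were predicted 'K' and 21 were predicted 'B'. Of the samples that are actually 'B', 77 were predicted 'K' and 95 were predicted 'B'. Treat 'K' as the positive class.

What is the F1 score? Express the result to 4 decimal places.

Precision = TP/(TP+FP) = 47/124 = 0.3790
Recall = TP/(TP+FN) = 47/68 = 0.6912
F1 = 2·TP/(2·TP+FP+FN) = 94/192 = 0.4896

0.4896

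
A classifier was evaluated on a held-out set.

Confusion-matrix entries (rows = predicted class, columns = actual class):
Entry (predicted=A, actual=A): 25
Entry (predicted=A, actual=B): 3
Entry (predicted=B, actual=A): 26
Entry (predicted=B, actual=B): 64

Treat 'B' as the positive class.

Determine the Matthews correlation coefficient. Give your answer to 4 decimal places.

MCC = (TP·TN − FP·FN) / √((TP+FP)(TP+FN)(TN+FP)(TN+FN))
Numerator = 64·25 − 26·3 = 1522
Denominator = √(90·67·51·28) = √8610840 = 2934.4233
MCC = 1522 / 2934.4233 = 0.5187

0.5187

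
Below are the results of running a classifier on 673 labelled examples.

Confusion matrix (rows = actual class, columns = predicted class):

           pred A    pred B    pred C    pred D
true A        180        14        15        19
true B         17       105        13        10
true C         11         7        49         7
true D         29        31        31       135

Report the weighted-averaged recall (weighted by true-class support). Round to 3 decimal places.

Per-class recall (TP/(TP+FN)):
  A: TP=180, FN=14+15+19=48 → 180/228 = 0.7895
  B: TP=105, FN=17+13+10=40 → 105/145 = 0.7241
  C: TP=49, FN=11+7+7=25 → 49/74 = 0.6622
  D: TP=135, FN=29+31+31=91 → 135/226 = 0.5973
Weighted-recall = Σ (supportᵢ/N)·recallᵢ with N=673: (228/673)·0.7895 + (145/673)·0.7241 + (74/673)·0.6622 + (226/673)·0.5973 = 0.697

0.697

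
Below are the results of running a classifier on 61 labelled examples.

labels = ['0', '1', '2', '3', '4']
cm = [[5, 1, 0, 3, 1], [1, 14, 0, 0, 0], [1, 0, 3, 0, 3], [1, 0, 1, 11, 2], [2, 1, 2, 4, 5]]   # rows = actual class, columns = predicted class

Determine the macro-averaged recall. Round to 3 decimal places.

0.590

Per-class recall (TP/(TP+FN)):
  0: TP=5, FN=1+0+3+1=5 → 5/10 = 0.5000
  1: TP=14, FN=1+0+0+0=1 → 14/15 = 0.9333
  2: TP=3, FN=1+0+0+3=4 → 3/7 = 0.4286
  3: TP=11, FN=1+0+1+2=4 → 11/15 = 0.7333
  4: TP=5, FN=2+1+2+4=9 → 5/14 = 0.3571
Macro-recall = mean = (0.5000 + 0.9333 + 0.4286 + 0.7333 + 0.3571) / 5 = 0.590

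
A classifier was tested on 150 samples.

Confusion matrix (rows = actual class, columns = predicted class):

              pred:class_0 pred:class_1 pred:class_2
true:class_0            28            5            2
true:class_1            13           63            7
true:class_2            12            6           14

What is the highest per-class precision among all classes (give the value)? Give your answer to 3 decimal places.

0.851

Per-class precision (TP/(TP+FP)):
  class_0: TP=28, FP=13+12=25 → 28/53 = 0.5283
  class_1: TP=63, FP=5+6=11 → 63/74 = 0.8514
  class_2: TP=14, FP=2+7=9 → 14/23 = 0.6087
Highest is class 'class_1' with precision = 0.851.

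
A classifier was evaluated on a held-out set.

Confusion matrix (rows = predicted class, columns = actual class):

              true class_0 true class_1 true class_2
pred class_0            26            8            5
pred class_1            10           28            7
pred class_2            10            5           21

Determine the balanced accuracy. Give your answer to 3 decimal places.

Balanced accuracy = mean of per-class recall.
  class_0: recall = 26/46 = 0.5652
  class_1: recall = 28/41 = 0.6829
  class_2: recall = 21/33 = 0.6364
Mean = (0.5652 + 0.6829 + 0.6364) / 3 = 0.628

0.628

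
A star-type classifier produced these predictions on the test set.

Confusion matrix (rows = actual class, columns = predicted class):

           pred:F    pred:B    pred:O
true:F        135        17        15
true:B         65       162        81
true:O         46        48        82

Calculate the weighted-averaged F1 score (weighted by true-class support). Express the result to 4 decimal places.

0.5795

Per-class F1 score (2·TP/(2·TP+FP+FN)):
  F: TP=135, FP=65+46=111, FN=17+15=32 → 270/413 = 0.65375
  B: TP=162, FP=17+48=65, FN=65+81=146 → 324/535 = 0.60561
  O: TP=82, FP=15+81=96, FN=46+48=94 → 164/354 = 0.46328
Weighted-F1 score = Σ (supportᵢ/N)·F1 scoreᵢ with N=651: (167/651)·0.65375 + (308/651)·0.60561 + (176/651)·0.46328 = 0.5795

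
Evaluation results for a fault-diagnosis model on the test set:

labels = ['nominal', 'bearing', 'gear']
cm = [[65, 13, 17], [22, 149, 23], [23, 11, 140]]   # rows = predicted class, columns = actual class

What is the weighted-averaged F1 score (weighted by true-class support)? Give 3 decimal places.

Per-class F1 score (2·TP/(2·TP+FP+FN)):
  nominal: TP=65, FP=13+17=30, FN=22+23=45 → 130/205 = 0.6341
  bearing: TP=149, FP=22+23=45, FN=13+11=24 → 298/367 = 0.8120
  gear: TP=140, FP=23+11=34, FN=17+23=40 → 280/354 = 0.7910
Weighted-F1 score = Σ (supportᵢ/N)·F1 scoreᵢ with N=463: (110/463)·0.6341 + (173/463)·0.8120 + (180/463)·0.7910 = 0.762

0.762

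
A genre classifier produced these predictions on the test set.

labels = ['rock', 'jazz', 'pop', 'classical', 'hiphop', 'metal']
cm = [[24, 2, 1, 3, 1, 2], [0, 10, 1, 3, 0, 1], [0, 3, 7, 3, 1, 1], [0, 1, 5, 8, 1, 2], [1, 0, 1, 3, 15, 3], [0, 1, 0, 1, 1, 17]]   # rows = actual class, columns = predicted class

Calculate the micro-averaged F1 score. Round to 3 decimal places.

Micro-averaging pools counts across classes: ΣTP=81, ΣFP=42, ΣFN=42.
Micro-F1 score = 2·TP/(2·TP+FP+FN) on pooled counts = 0.659 (equals overall accuracy in single-label multiclass).

0.659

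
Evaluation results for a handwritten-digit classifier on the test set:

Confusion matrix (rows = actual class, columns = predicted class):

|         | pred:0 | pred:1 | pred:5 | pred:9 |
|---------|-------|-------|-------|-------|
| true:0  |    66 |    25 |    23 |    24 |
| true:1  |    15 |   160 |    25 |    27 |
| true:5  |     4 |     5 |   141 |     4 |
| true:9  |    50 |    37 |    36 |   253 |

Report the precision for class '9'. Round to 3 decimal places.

precision = TP/(TP+FP).
9: TP=253, FP=24+27+4=55 → 253/308 = 0.8214

0.821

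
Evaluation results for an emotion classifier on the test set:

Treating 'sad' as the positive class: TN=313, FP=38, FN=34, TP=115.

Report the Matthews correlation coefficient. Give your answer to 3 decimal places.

MCC = (TP·TN − FP·FN) / √((TP+FP)(TP+FN)(TN+FP)(TN+FN))
Numerator = 115·313 − 38·34 = 34703
Denominator = √(153·149·351·347) = √2776606209 = 52693.5120
MCC = 34703 / 52693.5120 = 0.659

0.659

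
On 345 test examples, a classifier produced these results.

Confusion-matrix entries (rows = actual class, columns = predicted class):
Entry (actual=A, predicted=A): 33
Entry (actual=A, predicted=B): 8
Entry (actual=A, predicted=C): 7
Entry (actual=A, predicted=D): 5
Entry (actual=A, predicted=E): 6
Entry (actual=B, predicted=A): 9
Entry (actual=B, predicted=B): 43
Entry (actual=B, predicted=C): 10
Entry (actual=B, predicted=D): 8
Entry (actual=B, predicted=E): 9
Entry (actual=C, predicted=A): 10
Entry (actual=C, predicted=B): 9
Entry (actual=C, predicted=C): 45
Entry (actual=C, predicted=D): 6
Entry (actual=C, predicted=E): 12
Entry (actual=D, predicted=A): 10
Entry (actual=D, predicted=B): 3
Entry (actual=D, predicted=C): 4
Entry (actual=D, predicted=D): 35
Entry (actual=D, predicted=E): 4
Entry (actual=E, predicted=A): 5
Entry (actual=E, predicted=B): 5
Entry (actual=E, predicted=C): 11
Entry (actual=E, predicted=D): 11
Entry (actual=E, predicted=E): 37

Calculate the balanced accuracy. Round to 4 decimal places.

0.5627

Balanced accuracy = mean of per-class recall.
  A: recall = 33/59 = 0.55932
  B: recall = 43/79 = 0.54430
  C: recall = 45/82 = 0.54878
  D: recall = 35/56 = 0.62500
  E: recall = 37/69 = 0.53623
Mean = (0.55932 + 0.54430 + 0.54878 + 0.62500 + 0.53623) / 5 = 0.5627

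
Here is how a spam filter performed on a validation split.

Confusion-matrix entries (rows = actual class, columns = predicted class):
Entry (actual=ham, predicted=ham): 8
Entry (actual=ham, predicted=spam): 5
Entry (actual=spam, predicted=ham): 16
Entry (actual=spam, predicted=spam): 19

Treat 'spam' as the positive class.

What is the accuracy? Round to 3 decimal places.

0.563

Accuracy = (TP+TN)/N = (19+8)/48 = 0.563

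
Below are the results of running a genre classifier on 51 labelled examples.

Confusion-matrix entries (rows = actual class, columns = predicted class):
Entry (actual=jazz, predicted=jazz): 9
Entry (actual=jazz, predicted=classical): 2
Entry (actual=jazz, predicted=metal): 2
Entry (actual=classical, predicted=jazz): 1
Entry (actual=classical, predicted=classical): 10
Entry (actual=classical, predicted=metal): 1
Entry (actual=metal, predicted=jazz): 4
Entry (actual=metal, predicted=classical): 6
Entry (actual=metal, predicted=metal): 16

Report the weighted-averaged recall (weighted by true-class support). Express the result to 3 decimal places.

Per-class recall (TP/(TP+FN)):
  jazz: TP=9, FN=2+2=4 → 9/13 = 0.6923
  classical: TP=10, FN=1+1=2 → 10/12 = 0.8333
  metal: TP=16, FN=4+6=10 → 16/26 = 0.6154
Weighted-recall = Σ (supportᵢ/N)·recallᵢ with N=51: (13/51)·0.6923 + (12/51)·0.8333 + (26/51)·0.6154 = 0.686

0.686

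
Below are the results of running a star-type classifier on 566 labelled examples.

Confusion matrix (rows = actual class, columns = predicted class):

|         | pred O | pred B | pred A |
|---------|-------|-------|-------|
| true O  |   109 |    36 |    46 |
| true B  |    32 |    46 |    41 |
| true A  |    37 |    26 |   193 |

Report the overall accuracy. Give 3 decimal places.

Accuracy = trace / total = (109+46+193=348) / 566 = 348/566 = 0.615

0.615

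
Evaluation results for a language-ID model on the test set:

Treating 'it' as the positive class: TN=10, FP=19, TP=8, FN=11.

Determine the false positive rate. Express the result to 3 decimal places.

FPR = FP/(FP+TN) = 19/(19+10) = 0.655

0.655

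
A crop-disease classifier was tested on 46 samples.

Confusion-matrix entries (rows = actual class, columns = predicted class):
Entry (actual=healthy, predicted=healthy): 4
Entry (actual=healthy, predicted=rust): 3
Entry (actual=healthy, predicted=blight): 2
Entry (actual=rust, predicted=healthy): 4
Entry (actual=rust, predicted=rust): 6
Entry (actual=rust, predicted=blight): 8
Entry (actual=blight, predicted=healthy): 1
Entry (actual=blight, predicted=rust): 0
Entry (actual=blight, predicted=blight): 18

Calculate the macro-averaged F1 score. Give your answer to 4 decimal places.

Per-class F1 score (2·TP/(2·TP+FP+FN)):
  healthy: TP=4, FP=4+1=5, FN=3+2=5 → 8/18 = 0.44444
  rust: TP=6, FP=3+0=3, FN=4+8=12 → 12/27 = 0.44444
  blight: TP=18, FP=2+8=10, FN=1+0=1 → 36/47 = 0.76596
Macro-F1 score = mean = (0.44444 + 0.44444 + 0.76596) / 3 = 0.5516

0.5516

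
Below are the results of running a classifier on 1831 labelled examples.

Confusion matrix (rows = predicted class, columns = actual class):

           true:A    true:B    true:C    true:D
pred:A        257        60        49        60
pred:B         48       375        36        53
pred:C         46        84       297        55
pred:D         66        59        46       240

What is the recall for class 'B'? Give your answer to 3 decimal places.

Treat 'B' as positive and all other classes as negative.
recall = TP/(TP+FN).
B: TP=375, FN=60+84+59=203 → 375/578 = 0.6488

0.649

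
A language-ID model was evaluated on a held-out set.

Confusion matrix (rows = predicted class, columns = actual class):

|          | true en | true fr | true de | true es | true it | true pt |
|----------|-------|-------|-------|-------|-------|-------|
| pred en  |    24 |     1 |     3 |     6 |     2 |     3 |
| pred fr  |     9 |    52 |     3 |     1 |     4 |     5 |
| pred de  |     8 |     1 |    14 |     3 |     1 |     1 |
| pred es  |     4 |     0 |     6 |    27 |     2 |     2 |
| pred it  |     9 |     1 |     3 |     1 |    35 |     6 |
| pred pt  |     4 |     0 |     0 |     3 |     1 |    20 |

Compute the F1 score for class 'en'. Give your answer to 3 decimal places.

Treat 'en' as positive and all other classes as negative.
F1 score = 2·TP/(2·TP+FP+FN).
en: TP=24, FP=1+3+6+2+3=15, FN=9+8+4+9+4=34 → 48/97 = 0.4948

0.495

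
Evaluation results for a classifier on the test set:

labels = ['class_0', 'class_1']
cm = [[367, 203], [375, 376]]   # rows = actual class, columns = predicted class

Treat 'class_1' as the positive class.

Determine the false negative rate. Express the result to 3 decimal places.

0.499

FNR = FN/(FN+TP) = 375/(375+376) = 0.499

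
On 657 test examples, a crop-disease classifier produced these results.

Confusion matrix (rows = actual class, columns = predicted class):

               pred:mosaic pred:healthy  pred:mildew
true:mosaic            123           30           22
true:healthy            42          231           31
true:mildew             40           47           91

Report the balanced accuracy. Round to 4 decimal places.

0.6580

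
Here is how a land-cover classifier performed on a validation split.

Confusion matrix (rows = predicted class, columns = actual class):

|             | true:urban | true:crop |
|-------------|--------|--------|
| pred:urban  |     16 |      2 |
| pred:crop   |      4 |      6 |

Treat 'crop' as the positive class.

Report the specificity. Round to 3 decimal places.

Specificity = TN/(TN+FP) = 16/(16+4) = 0.800

0.800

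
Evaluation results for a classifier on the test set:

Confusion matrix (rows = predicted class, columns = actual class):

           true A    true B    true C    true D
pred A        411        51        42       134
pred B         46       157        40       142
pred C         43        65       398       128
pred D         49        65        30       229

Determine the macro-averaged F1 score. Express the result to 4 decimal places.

0.5695

Per-class F1 score (2·TP/(2·TP+FP+FN)):
  A: TP=411, FP=51+42+134=227, FN=46+43+49=138 → 822/1187 = 0.69250
  B: TP=157, FP=46+40+142=228, FN=51+65+65=181 → 314/723 = 0.43430
  C: TP=398, FP=43+65+128=236, FN=42+40+30=112 → 796/1144 = 0.69580
  D: TP=229, FP=49+65+30=144, FN=134+142+128=404 → 458/1006 = 0.45527
Macro-F1 score = mean = (0.69250 + 0.43430 + 0.69580 + 0.45527) / 4 = 0.5695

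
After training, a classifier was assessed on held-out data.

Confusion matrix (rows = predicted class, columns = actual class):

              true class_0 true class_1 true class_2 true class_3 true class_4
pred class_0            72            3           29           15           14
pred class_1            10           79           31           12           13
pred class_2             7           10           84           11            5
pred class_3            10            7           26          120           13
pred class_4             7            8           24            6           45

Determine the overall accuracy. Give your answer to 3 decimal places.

0.605

Accuracy = trace / total = (72+79+84+120+45=400) / 661 = 400/661 = 0.605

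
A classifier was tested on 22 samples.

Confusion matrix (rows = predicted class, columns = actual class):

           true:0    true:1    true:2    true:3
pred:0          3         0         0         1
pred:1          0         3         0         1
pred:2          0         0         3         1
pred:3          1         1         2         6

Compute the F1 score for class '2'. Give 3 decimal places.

One-vs-rest for '2': TP = diagonal; FP = other classes predicted '2'; FN = '2' predicted as other.
F1 score = 2·TP/(2·TP+FP+FN).
2: TP=3, FP=0+0+1=1, FN=0+0+2=2 → 6/9 = 0.6667

0.667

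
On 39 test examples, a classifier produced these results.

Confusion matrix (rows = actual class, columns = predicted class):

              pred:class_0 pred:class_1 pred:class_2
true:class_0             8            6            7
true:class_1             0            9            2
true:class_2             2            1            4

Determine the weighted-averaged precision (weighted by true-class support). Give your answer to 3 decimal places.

Per-class precision (TP/(TP+FP)):
  class_0: TP=8, FP=0+2=2 → 8/10 = 0.8000
  class_1: TP=9, FP=6+1=7 → 9/16 = 0.5625
  class_2: TP=4, FP=7+2=9 → 4/13 = 0.3077
Weighted-precision = Σ (supportᵢ/N)·precisionᵢ with N=39: (21/39)·0.8000 + (11/39)·0.5625 + (7/39)·0.3077 = 0.645

0.645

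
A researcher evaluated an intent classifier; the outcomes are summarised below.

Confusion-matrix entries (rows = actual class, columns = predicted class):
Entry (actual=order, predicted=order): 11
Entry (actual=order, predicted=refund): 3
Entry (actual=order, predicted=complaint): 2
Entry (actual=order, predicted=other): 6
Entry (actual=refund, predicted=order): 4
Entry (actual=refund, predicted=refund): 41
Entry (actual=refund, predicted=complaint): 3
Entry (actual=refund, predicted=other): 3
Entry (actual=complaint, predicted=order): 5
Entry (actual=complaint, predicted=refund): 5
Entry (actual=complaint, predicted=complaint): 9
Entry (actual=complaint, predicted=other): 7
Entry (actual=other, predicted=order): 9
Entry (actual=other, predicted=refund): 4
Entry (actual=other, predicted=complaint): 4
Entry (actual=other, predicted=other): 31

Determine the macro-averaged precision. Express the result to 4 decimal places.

0.5781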